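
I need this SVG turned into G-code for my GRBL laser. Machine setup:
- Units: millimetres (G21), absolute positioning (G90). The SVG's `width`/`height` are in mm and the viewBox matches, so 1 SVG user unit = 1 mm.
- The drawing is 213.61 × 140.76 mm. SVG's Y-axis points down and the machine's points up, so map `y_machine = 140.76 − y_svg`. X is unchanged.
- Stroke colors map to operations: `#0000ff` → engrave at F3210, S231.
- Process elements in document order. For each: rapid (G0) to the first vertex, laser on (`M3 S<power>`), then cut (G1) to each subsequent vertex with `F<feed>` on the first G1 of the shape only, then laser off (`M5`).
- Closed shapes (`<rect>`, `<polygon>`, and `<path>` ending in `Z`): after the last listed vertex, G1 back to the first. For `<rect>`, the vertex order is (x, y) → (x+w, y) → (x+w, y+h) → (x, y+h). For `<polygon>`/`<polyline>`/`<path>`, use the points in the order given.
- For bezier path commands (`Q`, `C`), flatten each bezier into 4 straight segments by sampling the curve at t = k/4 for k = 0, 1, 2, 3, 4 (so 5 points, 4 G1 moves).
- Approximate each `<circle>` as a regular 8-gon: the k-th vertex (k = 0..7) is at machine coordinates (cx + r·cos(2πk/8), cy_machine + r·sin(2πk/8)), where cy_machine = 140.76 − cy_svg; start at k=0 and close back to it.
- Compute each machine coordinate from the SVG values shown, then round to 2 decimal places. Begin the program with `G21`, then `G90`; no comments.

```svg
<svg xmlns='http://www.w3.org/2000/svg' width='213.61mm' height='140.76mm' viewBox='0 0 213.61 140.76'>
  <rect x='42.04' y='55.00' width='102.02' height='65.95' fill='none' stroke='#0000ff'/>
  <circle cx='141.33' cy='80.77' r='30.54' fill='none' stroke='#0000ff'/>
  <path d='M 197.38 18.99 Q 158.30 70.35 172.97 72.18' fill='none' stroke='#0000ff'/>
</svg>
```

Since the viewBox matches the mm dimensions, user units are millimetres directly. The only transform is the Y-flip y_m = 140.76 − y_svg.

Shape 1 is a rectangle drawn with `<rect>`. Its stroke #0000ff means engrave at S231, F3210. After flipping Y the toolpath is (42.04,85.76) → (144.06,85.76) → (144.06,19.81) → (42.04,19.81) → (42.04,85.76), returning to the start.

Shape 2 is a circle drawn with `<circle>`. Its stroke #0000ff means engrave at S231, F3210. After flipping Y the toolpath is (171.87,59.99) → (162.93,81.59) → (141.33,90.53) → (119.73,81.59) → (110.79,59.99) → (119.73,38.39) → (141.33,29.45) → (162.93,38.39) → (171.87,59.99), returning to the start.

Shape 3 is a quadratic bezier drawn with `<path>`. Its stroke #0000ff means engrave at S231, F3210. After flipping Y the toolpath is (197.38,121.77) → (181.20,99.19) → (171.74,82.79) → (168.99,72.59) → (172.97,68.58).

G21
G90
G0 X42.04 Y85.76
M3 S231
G1 X144.06 Y85.76 F3210
G1 X144.06 Y19.81
G1 X42.04 Y19.81
G1 X42.04 Y85.76
M5
G0 X171.87 Y59.99
M3 S231
G1 X162.93 Y81.59 F3210
G1 X141.33 Y90.53
G1 X119.73 Y81.59
G1 X110.79 Y59.99
G1 X119.73 Y38.39
G1 X141.33 Y29.45
G1 X162.93 Y38.39
G1 X171.87 Y59.99
M5
G0 X197.38 Y121.77
M3 S231
G1 X181.20 Y99.19 F3210
G1 X171.74 Y82.79
G1 X168.99 Y72.59
G1 X172.97 Y68.58
M5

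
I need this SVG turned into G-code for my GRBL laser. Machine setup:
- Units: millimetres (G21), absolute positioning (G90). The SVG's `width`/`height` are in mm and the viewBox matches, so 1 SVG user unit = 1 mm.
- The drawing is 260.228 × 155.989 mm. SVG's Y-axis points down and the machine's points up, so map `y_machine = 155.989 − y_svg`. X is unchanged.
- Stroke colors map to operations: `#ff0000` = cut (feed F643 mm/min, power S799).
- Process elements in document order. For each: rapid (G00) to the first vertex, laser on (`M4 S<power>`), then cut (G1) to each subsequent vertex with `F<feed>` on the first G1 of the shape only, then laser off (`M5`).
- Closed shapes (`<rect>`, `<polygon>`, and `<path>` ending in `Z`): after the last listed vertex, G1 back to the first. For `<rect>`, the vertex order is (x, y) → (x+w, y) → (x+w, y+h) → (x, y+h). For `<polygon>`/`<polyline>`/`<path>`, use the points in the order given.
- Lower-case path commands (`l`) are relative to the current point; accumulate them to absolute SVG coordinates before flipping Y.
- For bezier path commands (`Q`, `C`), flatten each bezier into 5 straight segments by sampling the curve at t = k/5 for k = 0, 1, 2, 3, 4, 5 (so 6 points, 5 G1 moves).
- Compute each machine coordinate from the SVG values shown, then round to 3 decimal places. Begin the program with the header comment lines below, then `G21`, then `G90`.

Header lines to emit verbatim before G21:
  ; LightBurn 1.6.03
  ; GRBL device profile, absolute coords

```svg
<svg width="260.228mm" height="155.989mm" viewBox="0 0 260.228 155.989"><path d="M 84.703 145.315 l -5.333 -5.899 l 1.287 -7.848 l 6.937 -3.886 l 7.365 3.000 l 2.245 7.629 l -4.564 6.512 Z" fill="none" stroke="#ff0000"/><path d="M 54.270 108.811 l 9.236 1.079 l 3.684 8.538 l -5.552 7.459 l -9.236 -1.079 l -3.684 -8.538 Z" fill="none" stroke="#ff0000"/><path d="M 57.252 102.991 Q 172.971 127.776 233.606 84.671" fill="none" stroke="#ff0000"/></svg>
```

; LightBurn 1.6.03
; GRBL device profile, absolute coords
G21
G90
G00 X84.703 Y10.674
M4 S799
G1 X79.370 Y16.573 F643
G1 X80.657 Y24.421
G1 X87.594 Y28.307
G1 X94.959 Y25.307
G1 X97.204 Y17.678
G1 X92.640 Y11.166
G1 X84.703 Y10.674
M5
G00 X54.270 Y47.178
M4 S799
G1 X63.506 Y46.099 F643
G1 X67.190 Y37.561
G1 X61.638 Y30.102
G1 X52.402 Y31.181
G1 X48.718 Y39.719
G1 X54.270 Y47.178
M5
G00 X57.252 Y52.998
M4 S799
G1 X101.336 Y45.800 F643
G1 X141.014 Y44.032
G1 X176.285 Y47.696
G1 X207.149 Y56.792
G1 X233.606 Y71.318
M5

viewBox `0 0 260.228 155.989` with mm width/height → 1 unit = 1 mm. Flip: y_m = 155.989 − y_svg.

**Shape 1** — `<path>` regular polygon, stroke `#ff0000` → cut (S799, F643). Machine vertices: (84.703,10.674) → (79.370,16.573) → (80.657,24.421) → (87.594,28.307) → (94.959,25.307) → (97.204,17.678) → (92.640,11.166) → (84.703,10.674). Closed: final G1 returns to the first vertex.

**Shape 2** — `<path>` regular polygon, stroke `#ff0000` → cut (S799, F643). Machine vertices: (54.270,47.178) → (63.506,46.099) → (67.190,37.561) → (61.638,30.102) → (52.402,31.181) → (48.718,39.719) → (54.270,47.178). Closed: final G1 returns to the first vertex.

**Shape 3** — `<path>` quadratic bezier, stroke `#ff0000` → cut (S799, F643). Control points (SVG): P0=(57.252,102.991), P1=(172.971,127.776), P2=(233.606,84.671); sampled at t=k/5. Machine vertices: (57.252,52.998) → (101.336,45.800) → (141.014,44.032) → (176.285,47.696) → (207.149,56.792) → (233.606,71.318). Open path.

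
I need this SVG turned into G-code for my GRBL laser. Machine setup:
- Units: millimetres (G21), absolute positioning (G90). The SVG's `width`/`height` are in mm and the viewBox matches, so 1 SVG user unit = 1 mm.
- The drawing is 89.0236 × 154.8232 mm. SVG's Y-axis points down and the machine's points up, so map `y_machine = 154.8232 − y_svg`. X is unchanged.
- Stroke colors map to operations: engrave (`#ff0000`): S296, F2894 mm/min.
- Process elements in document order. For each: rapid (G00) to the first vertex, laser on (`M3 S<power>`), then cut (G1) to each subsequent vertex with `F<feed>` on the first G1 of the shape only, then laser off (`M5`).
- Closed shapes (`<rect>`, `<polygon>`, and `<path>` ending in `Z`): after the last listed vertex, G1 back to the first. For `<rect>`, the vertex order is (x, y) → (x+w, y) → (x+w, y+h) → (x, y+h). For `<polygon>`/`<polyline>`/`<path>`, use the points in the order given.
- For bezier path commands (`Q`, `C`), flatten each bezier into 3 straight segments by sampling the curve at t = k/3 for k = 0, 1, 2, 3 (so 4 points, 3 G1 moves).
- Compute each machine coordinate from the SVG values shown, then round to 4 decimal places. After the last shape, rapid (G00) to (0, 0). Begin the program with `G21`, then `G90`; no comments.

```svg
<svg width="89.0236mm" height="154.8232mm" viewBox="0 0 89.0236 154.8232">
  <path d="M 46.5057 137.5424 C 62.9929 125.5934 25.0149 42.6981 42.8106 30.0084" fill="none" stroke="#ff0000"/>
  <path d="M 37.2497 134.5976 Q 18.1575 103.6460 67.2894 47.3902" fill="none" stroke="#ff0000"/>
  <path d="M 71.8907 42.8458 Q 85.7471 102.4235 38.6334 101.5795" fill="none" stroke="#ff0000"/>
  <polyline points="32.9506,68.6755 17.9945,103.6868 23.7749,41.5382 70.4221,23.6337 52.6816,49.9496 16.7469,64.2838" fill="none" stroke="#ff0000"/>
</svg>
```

viewBox `0 0 89.0236 154.8232` with mm width/height → 1 unit = 1 mm. Flip: y_m = 154.8232 − y_svg.

**Shape 1** — `<path>` cubic bezier, stroke `#ff0000` → engrave (S296, F2894). Control points (SVG): P0=(46.5057,137.5424), P1=(62.9929,125.5934), P2=(25.0149,42.6981), P3=(42.8106,30.0084); sampled at t=k/3. Machine vertices: (46.5057,17.2808) → (48.9208,47.6507) → (39.5232,93.9511) → (42.8106,124.8148). Open path.

**Shape 2** — `<path>` quadratic bezier, stroke `#ff0000` → engrave (S296, F2894). Control points (SVG): P0=(37.2497,134.5976), P1=(18.1575,103.6460), P2=(67.2894,47.3902); sampled at t=k/3. Machine vertices: (37.2497,20.2256) → (32.1020,43.6716) → (42.1153,72.7407) → (67.2894,107.4330). Open path.

**Shape 3** — `<path>` quadratic bezier, stroke `#ff0000` → engrave (S296, F2894). Control points (SVG): P0=(71.8907,42.8458), P1=(85.7471,102.4235), P2=(38.6334,101.5795); sampled at t=k/3. Machine vertices: (71.8907,111.9774) → (74.3538,78.9725) → (63.2681,59.3946) → (38.6334,53.2437). Open path.

**Shape 4** — `<polyline>` open polyline, stroke `#ff0000` → engrave (S296, F2894). Machine vertices: (32.9506,86.1477) → (17.9945,51.1364) → (23.7749,113.2850) → (70.4221,131.1895) → (52.6816,104.8736) → (16.7469,90.5394). Open path.

G21
G90
G00 X46.5057 Y17.2808
M3 S296
G1 X48.9208 Y47.6507 F2894
G1 X39.5232 Y93.9511
G1 X42.8106 Y124.8148
M5
G00 X37.2497 Y20.2256
M3 S296
G1 X32.1020 Y43.6716 F2894
G1 X42.1153 Y72.7407
G1 X67.2894 Y107.4330
M5
G00 X71.8907 Y111.9774
M3 S296
G1 X74.3538 Y78.9725 F2894
G1 X63.2681 Y59.3946
G1 X38.6334 Y53.2437
M5
G00 X32.9506 Y86.1477
M3 S296
G1 X17.9945 Y51.1364 F2894
G1 X23.7749 Y113.2850
G1 X70.4221 Y131.1895
G1 X52.6816 Y104.8736
G1 X16.7469 Y90.5394
M5
G00 X0.0000 Y0.0000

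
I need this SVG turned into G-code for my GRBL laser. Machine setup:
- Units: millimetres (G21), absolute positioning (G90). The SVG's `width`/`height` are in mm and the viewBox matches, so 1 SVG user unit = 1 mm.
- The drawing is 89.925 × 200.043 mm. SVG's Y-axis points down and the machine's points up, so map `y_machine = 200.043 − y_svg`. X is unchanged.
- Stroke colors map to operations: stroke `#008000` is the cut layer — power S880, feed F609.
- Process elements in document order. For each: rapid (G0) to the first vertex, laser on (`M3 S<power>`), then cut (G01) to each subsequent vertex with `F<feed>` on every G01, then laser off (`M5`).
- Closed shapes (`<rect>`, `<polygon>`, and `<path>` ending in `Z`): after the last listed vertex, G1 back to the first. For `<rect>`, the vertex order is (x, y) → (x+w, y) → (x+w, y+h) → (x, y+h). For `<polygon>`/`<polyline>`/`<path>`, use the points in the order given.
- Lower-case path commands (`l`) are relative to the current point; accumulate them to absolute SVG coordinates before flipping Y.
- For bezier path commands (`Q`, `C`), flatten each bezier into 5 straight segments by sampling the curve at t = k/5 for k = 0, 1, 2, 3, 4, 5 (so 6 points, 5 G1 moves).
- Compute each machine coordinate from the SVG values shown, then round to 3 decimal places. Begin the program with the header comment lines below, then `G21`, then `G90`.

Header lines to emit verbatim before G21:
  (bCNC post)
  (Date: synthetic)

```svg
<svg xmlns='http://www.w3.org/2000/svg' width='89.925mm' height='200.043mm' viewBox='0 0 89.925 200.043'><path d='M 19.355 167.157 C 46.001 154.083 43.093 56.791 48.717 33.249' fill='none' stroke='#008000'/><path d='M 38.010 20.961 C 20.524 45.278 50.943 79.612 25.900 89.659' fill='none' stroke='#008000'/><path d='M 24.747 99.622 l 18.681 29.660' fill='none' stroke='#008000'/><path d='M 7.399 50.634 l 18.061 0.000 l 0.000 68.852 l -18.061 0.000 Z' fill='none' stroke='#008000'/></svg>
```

(bCNC post)
(Date: synthetic)
G21
G90
G0 X19.355 Y32.886
M3 S880
G01 X32.101 Y49.573 F609
G01 X39.582 Y78.889 F609
G01 X43.626 Y113.254 F609
G01 X46.062 Y145.083 F609
G01 X48.717 Y166.794 F609
M5
G0 X38.010 Y179.082
M3 S880
G01 X32.440 Y163.564 F609
G01 X33.406 Y147.289 F609
G01 X35.945 Y131.903 F609
G01 X35.097 Y119.052 F609
G01 X25.900 Y110.384 F609
M5
G0 X24.747 Y100.421
M3 S880
G01 X43.428 Y70.761 F609
M5
G0 X7.399 Y149.409
M3 S880
G01 X25.460 Y149.409 F609
G01 X25.460 Y80.557 F609
G01 X7.399 Y80.557 F609
G01 X7.399 Y149.409 F609
M5

viewBox `0 0 89.925 200.043` with mm width/height → 1 unit = 1 mm. Flip: y_m = 200.043 − y_svg.

**Shape 1** — `<path>` cubic bezier, stroke `#008000` → cut (S880, F609). Control points (SVG): P0=(19.355,167.157), P1=(46.001,154.083), P2=(43.093,56.791), P3=(48.717,33.249); sampled at t=k/5. Machine vertices: (19.355,32.886) → (32.101,49.573) → (39.582,78.889) → (43.626,113.254) → (46.062,145.083) → (48.717,166.794). Open path.

**Shape 2** — `<path>` cubic bezier, stroke `#008000` → cut (S880, F609). Control points (SVG): P0=(38.010,20.961), P1=(20.524,45.278), P2=(50.943,79.612), P3=(25.900,89.659); sampled at t=k/5. Machine vertices: (38.010,179.082) → (32.440,163.564) → (33.406,147.289) → (35.945,131.903) → (35.097,119.052) → (25.900,110.384). Open path.

**Shape 3** — `<path>` line segment, stroke `#008000` → cut (S880, F609). Machine vertices: (24.747,100.421) → (43.428,70.761). Open path.

**Shape 4** — `<path>` rectangle, stroke `#008000` → cut (S880, F609). Machine vertices: (7.399,149.409) → (25.460,149.409) → (25.460,80.557) → (7.399,80.557) → (7.399,149.409). Closed: final G1 returns to the first vertex.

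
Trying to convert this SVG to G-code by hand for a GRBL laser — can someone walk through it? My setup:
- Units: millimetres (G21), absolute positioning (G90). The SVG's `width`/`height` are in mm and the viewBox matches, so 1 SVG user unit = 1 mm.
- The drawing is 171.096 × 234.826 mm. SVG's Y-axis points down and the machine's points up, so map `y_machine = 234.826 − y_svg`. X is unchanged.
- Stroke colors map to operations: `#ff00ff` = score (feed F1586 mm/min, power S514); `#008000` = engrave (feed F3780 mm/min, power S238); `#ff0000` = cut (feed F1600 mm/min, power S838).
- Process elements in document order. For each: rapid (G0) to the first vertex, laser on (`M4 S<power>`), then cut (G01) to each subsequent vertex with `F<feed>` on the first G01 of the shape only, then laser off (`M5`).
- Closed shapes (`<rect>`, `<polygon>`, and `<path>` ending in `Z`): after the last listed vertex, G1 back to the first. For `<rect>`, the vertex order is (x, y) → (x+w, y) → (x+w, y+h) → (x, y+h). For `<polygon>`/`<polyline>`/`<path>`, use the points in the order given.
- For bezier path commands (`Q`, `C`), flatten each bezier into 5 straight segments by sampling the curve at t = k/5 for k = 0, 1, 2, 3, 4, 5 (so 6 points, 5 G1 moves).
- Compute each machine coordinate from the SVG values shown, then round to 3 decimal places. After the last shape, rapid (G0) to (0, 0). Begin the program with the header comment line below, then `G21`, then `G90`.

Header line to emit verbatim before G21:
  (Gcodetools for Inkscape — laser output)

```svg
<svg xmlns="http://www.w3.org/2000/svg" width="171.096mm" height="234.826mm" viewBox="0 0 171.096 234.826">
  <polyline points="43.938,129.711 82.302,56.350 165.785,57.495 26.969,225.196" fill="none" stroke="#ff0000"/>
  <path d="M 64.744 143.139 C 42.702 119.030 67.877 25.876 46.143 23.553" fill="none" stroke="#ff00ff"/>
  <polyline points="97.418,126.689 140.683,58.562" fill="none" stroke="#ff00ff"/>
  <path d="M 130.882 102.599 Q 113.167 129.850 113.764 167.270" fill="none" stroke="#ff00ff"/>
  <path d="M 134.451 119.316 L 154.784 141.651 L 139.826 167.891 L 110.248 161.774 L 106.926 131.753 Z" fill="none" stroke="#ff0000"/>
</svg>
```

1 u = 1 mm; y_m = 234.826 − y.

[1] `<polyline>` open polyline, #ff0000→cut S838 F1600: (43.938,105.115) → (82.302,178.476) → (165.785,177.331) → (26.969,9.630)

[2] `<path>` cubic bezier, #ff00ff→score S514 F1586: (64.744,91.687) → (56.432,113.159) → (54.934,143.527) → (55.732,175.119) → (54.307,200.258) → (46.143,211.273)

[3] `<polyline>` line segment, #ff00ff→score S514 F1586: (97.418,108.137) → (140.683,176.264)

[4] `<path>` quadratic bezier, #ff00ff→score S514 F1586: (130.882,132.227) → (124.528,120.920) → (119.640,108.799) → (116.216,95.865) → (114.258,82.117) → (113.764,67.556)

[5] `<path>` regular polygon, #ff0000→cut S838 F1600: (134.451,115.510) → (154.784,93.175) → (139.826,66.935) → (110.248,73.052) → (106.926,103.073) → (134.451,115.510) (closed)

(Gcodetools for Inkscape — laser output)
G21
G90
G0 X43.938 Y105.115
M4 S838
G01 X82.302 Y178.476 F1600
G01 X165.785 Y177.331
G01 X26.969 Y9.630
M5
G0 X64.744 Y91.687
M4 S514
G01 X56.432 Y113.159 F1586
G01 X54.934 Y143.527
G01 X55.732 Y175.119
G01 X54.307 Y200.258
G01 X46.143 Y211.273
M5
G0 X97.418 Y108.137
M4 S514
G01 X140.683 Y176.264 F1586
M5
G0 X130.882 Y132.227
M4 S514
G01 X124.528 Y120.920 F1586
G01 X119.640 Y108.799
G01 X116.216 Y95.865
G01 X114.258 Y82.117
G01 X113.764 Y67.556
M5
G0 X134.451 Y115.510
M4 S838
G01 X154.784 Y93.175 F1600
G01 X139.826 Y66.935
G01 X110.248 Y73.052
G01 X106.926 Y103.073
G01 X134.451 Y115.510
M5
G0 X0.000 Y0.000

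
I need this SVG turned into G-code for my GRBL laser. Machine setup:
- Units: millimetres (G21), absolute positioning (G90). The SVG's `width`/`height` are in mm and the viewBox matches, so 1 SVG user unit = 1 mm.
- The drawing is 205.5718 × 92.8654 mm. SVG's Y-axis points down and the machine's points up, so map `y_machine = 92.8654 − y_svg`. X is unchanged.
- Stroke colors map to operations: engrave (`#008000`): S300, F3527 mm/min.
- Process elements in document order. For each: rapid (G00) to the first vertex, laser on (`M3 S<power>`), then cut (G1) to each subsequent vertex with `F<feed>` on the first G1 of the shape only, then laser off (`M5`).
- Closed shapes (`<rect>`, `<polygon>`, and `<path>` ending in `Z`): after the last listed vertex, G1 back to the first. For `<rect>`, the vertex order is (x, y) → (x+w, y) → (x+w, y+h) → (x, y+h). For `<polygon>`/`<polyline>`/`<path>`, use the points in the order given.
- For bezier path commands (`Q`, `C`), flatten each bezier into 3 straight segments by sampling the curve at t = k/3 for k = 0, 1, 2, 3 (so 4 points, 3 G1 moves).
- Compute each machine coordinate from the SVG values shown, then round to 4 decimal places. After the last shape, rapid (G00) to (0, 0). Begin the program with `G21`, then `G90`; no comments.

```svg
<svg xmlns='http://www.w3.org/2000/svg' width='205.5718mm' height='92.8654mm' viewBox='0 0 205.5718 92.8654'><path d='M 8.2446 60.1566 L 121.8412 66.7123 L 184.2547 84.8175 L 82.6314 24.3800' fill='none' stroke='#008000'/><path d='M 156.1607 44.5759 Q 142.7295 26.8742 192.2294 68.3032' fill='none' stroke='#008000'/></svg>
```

G21
G90
G00 X8.2446 Y32.7088
M3 S300
G1 X121.8412 Y26.1531 F3527
G1 X184.2547 Y8.0479
G1 X82.6314 Y68.4854
M5
G00 X156.1607 Y48.2895
M3 S300
G1 X154.1989 Y53.5206 F3527
G1 X166.2218 Y45.6115
G1 X192.2294 Y24.5622
M5
G00 X0.0000 Y0.0000

viewBox `0 0 205.5718 92.8654` with mm width/height → 1 unit = 1 mm. Flip: y_m = 92.8654 − y_svg.

**Shape 1** — `<path>` open polyline, stroke `#008000` → engrave (S300, F3527). Machine vertices: (8.2446,32.7088) → (121.8412,26.1531) → (184.2547,8.0479) → (82.6314,68.4854). Open path.

**Shape 2** — `<path>` quadratic bezier, stroke `#008000` → engrave (S300, F3527). Control points (SVG): P0=(156.1607,44.5759), P1=(142.7295,26.8742), P2=(192.2294,68.3032); sampled at t=k/3. Machine vertices: (156.1607,48.2895) → (154.1989,53.5206) → (166.2218,45.6115) → (192.2294,24.5622). Open path.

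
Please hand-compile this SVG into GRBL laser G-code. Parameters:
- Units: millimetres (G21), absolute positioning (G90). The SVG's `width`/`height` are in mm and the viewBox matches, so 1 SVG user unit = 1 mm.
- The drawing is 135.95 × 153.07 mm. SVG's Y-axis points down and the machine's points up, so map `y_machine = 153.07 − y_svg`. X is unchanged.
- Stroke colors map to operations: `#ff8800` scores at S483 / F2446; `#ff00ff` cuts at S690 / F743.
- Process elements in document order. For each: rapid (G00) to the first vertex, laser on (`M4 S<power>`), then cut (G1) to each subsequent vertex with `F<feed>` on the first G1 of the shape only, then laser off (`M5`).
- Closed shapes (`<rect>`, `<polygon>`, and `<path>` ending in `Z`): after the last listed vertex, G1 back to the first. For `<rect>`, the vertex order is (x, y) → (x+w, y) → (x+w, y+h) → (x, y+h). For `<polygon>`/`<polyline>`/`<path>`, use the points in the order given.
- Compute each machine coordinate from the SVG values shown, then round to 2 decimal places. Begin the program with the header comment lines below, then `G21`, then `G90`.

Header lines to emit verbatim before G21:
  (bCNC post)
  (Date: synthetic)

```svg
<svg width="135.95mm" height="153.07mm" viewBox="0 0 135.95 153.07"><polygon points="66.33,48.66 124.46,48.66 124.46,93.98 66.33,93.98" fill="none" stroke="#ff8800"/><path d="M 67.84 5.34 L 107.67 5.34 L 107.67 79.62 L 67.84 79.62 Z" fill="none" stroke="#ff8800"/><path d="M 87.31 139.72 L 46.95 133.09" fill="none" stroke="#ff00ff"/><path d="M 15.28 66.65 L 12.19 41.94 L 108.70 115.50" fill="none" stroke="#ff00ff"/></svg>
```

(bCNC post)
(Date: synthetic)
G21
G90
G00 X66.33 Y104.41
M4 S483
G1 X124.46 Y104.41 F2446
G1 X124.46 Y59.09
G1 X66.33 Y59.09
G1 X66.33 Y104.41
M5
G00 X67.84 Y147.73
M4 S483
G1 X107.67 Y147.73 F2446
G1 X107.67 Y73.45
G1 X67.84 Y73.45
G1 X67.84 Y147.73
M5
G00 X87.31 Y13.35
M4 S690
G1 X46.95 Y19.98 F743
M5
G00 X15.28 Y86.42
M4 S690
G1 X12.19 Y111.13 F743
G1 X108.70 Y37.57
M5

Since the viewBox matches the mm dimensions, user units are millimetres directly. The only transform is the Y-flip y_m = 153.07 − y_svg.

Shape 1 is a rectangle drawn with `<polygon>`. Its stroke #ff8800 means score at S483, F2446. After flipping Y the toolpath is (66.33,104.41) → (124.46,104.41) → (124.46,59.09) → (66.33,59.09) → (66.33,104.41), returning to the start.

Shape 2 is a rectangle drawn with `<path>`. Its stroke #ff8800 means score at S483, F2446. After flipping Y the toolpath is (67.84,147.73) → (107.67,147.73) → (107.67,73.45) → (67.84,73.45) → (67.84,147.73), returning to the start.

Shape 3 is a line segment drawn with `<path>`. Its stroke #ff00ff means cut at S690, F743. After flipping Y the toolpath is (87.31,13.35) → (46.95,19.98).

Shape 4 is a open polyline drawn with `<path>`. Its stroke #ff00ff means cut at S690, F743. After flipping Y the toolpath is (15.28,86.42) → (12.19,111.13) → (108.70,37.57).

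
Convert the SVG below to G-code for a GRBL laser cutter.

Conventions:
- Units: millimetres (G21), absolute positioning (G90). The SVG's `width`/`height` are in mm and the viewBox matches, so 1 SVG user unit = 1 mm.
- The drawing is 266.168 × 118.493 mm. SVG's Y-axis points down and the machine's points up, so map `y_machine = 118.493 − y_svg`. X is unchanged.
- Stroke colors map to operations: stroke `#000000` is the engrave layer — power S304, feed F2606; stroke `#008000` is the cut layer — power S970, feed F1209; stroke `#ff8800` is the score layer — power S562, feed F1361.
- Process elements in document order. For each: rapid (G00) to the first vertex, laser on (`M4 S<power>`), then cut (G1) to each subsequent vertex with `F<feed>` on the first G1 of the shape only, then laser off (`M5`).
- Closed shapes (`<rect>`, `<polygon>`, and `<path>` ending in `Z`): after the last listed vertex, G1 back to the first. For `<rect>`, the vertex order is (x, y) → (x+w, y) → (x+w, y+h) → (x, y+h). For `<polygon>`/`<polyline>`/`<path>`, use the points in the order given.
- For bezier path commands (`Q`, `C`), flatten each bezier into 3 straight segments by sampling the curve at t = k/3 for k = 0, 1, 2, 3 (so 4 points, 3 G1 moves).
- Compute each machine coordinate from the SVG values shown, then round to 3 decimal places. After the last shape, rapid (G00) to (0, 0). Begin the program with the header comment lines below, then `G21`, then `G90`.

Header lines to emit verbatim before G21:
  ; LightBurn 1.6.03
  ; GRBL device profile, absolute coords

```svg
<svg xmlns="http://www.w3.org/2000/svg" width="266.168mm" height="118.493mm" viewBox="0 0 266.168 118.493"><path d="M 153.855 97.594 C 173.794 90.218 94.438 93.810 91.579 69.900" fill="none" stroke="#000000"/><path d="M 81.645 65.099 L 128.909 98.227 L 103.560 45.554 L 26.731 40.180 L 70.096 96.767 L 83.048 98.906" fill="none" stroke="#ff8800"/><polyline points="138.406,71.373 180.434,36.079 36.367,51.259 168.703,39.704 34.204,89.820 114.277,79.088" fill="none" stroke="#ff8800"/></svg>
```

Since the viewBox matches the mm dimensions, user units are millimetres directly. The only transform is the Y-flip y_m = 118.493 − y_svg.

Shape 1 is a cubic bezier drawn with `<path>`. Its stroke #000000 means engrave at S304, F2606. After flipping Y the toolpath is (153.855,20.899) → (147.206,26.044) → (113.426,32.426) → (91.579,48.593).

Shape 2 is a open polyline drawn with `<path>`. Its stroke #ff8800 means score at S562, F1361. After flipping Y the toolpath is (81.645,53.394) → (128.909,20.266) → (103.560,72.939) → (26.731,78.313) → (70.096,21.726) → (83.048,19.587).

Shape 3 is a open polyline drawn with `<polyline>`. Its stroke #ff8800 means score at S562, F1361. After flipping Y the toolpath is (138.406,47.120) → (180.434,82.414) → (36.367,67.234) → (168.703,78.789) → (34.204,28.673) → (114.277,39.405).

; LightBurn 1.6.03
; GRBL device profile, absolute coords
G21
G90
G00 X153.855 Y20.899
M4 S304
G1 X147.206 Y26.044 F2606
G1 X113.426 Y32.426
G1 X91.579 Y48.593
M5
G00 X81.645 Y53.394
M4 S562
G1 X128.909 Y20.266 F1361
G1 X103.560 Y72.939
G1 X26.731 Y78.313
G1 X70.096 Y21.726
G1 X83.048 Y19.587
M5
G00 X138.406 Y47.120
M4 S562
G1 X180.434 Y82.414 F1361
G1 X36.367 Y67.234
G1 X168.703 Y78.789
G1 X34.204 Y28.673
G1 X114.277 Y39.405
M5
G00 X0.000 Y0.000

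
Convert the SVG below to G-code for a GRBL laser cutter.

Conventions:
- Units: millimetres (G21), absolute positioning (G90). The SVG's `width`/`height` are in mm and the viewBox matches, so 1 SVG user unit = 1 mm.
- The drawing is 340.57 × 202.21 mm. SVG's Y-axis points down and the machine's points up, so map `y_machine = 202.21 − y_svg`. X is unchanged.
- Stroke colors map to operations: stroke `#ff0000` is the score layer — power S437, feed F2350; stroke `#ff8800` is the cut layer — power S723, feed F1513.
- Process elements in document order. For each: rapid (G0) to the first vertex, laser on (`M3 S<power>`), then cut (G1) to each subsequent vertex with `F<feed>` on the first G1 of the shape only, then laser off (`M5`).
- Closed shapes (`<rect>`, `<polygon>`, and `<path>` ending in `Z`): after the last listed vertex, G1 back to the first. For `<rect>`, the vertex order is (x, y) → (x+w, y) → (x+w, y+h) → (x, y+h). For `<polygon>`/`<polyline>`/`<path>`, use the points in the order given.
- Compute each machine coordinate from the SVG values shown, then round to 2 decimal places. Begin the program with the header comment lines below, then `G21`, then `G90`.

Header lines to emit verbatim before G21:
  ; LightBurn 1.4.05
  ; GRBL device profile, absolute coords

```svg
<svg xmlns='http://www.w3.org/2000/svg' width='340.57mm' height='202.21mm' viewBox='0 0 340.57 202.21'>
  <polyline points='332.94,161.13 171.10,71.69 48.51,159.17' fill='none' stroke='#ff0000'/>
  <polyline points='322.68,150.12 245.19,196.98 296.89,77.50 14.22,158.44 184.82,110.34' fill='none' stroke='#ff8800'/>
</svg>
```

viewBox `0 0 340.57 202.21` with mm width/height → 1 unit = 1 mm. Flip: y_m = 202.21 − y_svg.

**Shape 1** — `<polyline>` open polyline, stroke `#ff0000` → score (S437, F2350). Machine vertices: (332.94,41.08) → (171.10,130.52) → (48.51,43.04). Open path.

**Shape 2** — `<polyline>` open polyline, stroke `#ff8800` → cut (S723, F1513). Machine vertices: (322.68,52.09) → (245.19,5.23) → (296.89,124.71) → (14.22,43.77) → (184.82,91.87). Open path.

; LightBurn 1.4.05
; GRBL device profile, absolute coords
G21
G90
G0 X332.94 Y41.08
M3 S437
G1 X171.10 Y130.52 F2350
G1 X48.51 Y43.04
M5
G0 X322.68 Y52.09
M3 S723
G1 X245.19 Y5.23 F1513
G1 X296.89 Y124.71
G1 X14.22 Y43.77
G1 X184.82 Y91.87
M5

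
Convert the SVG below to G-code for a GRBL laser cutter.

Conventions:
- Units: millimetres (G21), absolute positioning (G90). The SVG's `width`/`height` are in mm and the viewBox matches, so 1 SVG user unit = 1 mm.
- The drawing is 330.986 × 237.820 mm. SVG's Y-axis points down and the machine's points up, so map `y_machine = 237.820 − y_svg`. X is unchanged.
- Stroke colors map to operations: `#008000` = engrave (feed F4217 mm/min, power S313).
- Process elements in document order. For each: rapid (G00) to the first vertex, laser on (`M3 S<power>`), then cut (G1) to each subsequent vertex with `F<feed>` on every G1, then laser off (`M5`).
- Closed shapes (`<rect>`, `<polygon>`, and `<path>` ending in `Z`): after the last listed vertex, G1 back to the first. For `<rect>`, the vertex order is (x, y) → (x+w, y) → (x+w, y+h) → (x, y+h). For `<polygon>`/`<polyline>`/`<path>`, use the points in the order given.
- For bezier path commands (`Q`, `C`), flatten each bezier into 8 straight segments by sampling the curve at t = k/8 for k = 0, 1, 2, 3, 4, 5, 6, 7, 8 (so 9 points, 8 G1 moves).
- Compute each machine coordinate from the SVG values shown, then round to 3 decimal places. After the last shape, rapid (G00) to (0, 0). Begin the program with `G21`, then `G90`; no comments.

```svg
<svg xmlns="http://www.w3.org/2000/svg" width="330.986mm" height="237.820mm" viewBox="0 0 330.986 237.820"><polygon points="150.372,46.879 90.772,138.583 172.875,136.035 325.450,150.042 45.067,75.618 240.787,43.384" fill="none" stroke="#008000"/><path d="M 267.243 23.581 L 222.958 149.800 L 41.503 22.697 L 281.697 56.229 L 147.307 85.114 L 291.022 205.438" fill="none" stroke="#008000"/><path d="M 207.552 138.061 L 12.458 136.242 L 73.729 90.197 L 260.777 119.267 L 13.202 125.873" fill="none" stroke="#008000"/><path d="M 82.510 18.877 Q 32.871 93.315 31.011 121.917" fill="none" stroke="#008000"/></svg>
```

G21
G90
G00 X150.372 Y190.941
M3 S313
G1 X90.772 Y99.237 F4217
G1 X172.875 Y101.785 F4217
G1 X325.450 Y87.778 F4217
G1 X45.067 Y162.202 F4217
G1 X240.787 Y194.436 F4217
G1 X150.372 Y190.941 F4217
M5
G00 X267.243 Y214.239
M3 S313
G1 X222.958 Y88.020 F4217
G1 X41.503 Y215.123 F4217
G1 X281.697 Y181.591 F4217
G1 X147.307 Y152.706 F4217
G1 X291.022 Y32.382 F4217
M5
G00 X207.552 Y99.759
M3 S313
G1 X12.458 Y101.578 F4217
G1 X73.729 Y147.623 F4217
G1 X260.777 Y118.553 F4217
G1 X13.202 Y111.947 F4217
M5
G00 X82.510 Y218.943
M3 S313
G1 X70.847 Y201.050 F4217
G1 X60.677 Y184.589 F4217
G1 X52.000 Y169.560 F4217
G1 X44.816 Y155.964 F4217
G1 X39.125 Y143.800 F4217
G1 X34.927 Y133.069 F4217
G1 X32.223 Y123.770 F4217
G1 X31.011 Y115.903 F4217
M5
G00 X0.000 Y0.000

Since the viewBox matches the mm dimensions, user units are millimetres directly. The only transform is the Y-flip y_m = 237.820 − y_svg.

Shape 1 is a closed polygon drawn with `<polygon>`. Its stroke #008000 means engrave at S313, F4217. After flipping Y the toolpath is (150.372,190.941) → (90.772,99.237) → (172.875,101.785) → (325.450,87.778) → (45.067,162.202) → (240.787,194.436) → (150.372,190.941), returning to the start.

Shape 2 is a open polyline drawn with `<path>`. Its stroke #008000 means engrave at S313, F4217. After flipping Y the toolpath is (267.243,214.239) → (222.958,88.020) → (41.503,215.123) → (281.697,181.591) → (147.307,152.706) → (291.022,32.382).

Shape 3 is a open polyline drawn with `<path>`. Its stroke #008000 means engrave at S313, F4217. After flipping Y the toolpath is (207.552,99.759) → (12.458,101.578) → (73.729,147.623) → (260.777,118.553) → (13.202,111.947).

Shape 4 is a quadratic bezier drawn with `<path>`. Its stroke #008000 means engrave at S313, F4217. After flipping Y the toolpath is (82.510,218.943) → (70.847,201.050) → (60.677,184.589) → (52.000,169.560) → (44.816,155.964) → (39.125,143.800) → (34.927,133.069) → (32.223,123.770) → (31.011,115.903).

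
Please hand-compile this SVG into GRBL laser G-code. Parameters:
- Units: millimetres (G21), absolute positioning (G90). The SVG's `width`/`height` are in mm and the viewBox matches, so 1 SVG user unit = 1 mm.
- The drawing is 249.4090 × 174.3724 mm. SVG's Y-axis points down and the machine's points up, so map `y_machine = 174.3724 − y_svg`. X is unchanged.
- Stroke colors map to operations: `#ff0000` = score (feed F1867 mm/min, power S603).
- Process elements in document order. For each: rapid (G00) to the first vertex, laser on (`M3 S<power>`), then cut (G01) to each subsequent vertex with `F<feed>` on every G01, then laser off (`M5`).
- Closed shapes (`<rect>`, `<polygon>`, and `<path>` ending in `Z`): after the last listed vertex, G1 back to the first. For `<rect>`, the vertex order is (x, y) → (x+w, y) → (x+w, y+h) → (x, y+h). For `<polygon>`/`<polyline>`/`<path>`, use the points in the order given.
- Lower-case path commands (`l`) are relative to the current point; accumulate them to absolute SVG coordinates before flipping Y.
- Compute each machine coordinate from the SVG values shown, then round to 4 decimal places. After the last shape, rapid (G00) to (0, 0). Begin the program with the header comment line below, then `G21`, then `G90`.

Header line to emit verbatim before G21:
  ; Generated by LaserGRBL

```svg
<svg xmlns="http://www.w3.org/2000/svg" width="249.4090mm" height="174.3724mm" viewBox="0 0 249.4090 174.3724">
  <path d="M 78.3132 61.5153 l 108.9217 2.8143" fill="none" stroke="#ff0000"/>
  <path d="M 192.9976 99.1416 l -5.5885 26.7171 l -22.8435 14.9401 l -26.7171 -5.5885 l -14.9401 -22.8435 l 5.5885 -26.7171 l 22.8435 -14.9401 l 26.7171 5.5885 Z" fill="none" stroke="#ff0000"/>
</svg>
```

viewBox `0 0 249.4090 174.3724` with mm width/height → 1 unit = 1 mm. Flip: y_m = 174.3724 − y_svg.

**Shape 1** — `<path>` line segment, stroke `#ff0000` → score (S603, F1867). Machine vertices: (78.3132,112.8571) → (187.2349,110.0428). Open path.

**Shape 2** — `<path>` regular polygon, stroke `#ff0000` → score (S603, F1867). Machine vertices: (192.9976,75.2308) → (187.4091,48.5137) → (164.5656,33.5736) → (137.8485,39.1621) → (122.9084,62.0056) → (128.4969,88.7227) → (151.3404,103.6628) → (178.0575,98.0743) → (192.9976,75.2308). Closed: final G1 returns to the first vertex.

; Generated by LaserGRBL
G21
G90
G00 X78.3132 Y112.8571
M3 S603
G01 X187.2349 Y110.0428 F1867
M5
G00 X192.9976 Y75.2308
M3 S603
G01 X187.4091 Y48.5137 F1867
G01 X164.5656 Y33.5736 F1867
G01 X137.8485 Y39.1621 F1867
G01 X122.9084 Y62.0056 F1867
G01 X128.4969 Y88.7227 F1867
G01 X151.3404 Y103.6628 F1867
G01 X178.0575 Y98.0743 F1867
G01 X192.9976 Y75.2308 F1867
M5
G00 X0.0000 Y0.0000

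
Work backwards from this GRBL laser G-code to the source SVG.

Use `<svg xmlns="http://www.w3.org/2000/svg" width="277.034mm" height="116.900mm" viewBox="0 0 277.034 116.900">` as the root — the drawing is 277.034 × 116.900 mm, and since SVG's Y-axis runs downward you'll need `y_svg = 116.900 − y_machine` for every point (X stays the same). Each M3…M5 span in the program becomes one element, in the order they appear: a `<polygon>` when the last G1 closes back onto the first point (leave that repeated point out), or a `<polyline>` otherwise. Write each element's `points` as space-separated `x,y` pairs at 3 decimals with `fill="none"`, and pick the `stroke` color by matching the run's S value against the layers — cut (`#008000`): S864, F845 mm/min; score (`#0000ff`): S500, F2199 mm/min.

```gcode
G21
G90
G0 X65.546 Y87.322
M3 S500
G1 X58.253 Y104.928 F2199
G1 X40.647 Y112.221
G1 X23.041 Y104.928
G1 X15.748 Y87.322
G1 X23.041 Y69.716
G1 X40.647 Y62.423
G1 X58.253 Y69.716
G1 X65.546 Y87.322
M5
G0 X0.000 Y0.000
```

<svg xmlns="http://www.w3.org/2000/svg" width="277.034mm" height="116.900mm" viewBox="0 0 277.034 116.900">
  <polygon points="65.546,29.578 58.253,11.972 40.647,4.679 23.041,11.972 15.748,29.578 23.041,47.184 40.647,54.477 58.253,47.184" fill="none" stroke="#0000ff"/>
</svg>

Each laser-on run becomes one SVG element. Flip Y back into SVG space with y_svg = 116.900 − y_machine. Every run uses S500, so all elements get stroke `#0000ff` (score).

Run 1: The run returns to its start, so emit a `<polygon>` with points (Y-flipped): 65.546,29.578 58.253,11.972 40.647,4.679 23.041,11.972 15.748,29.578 23.041,47.184 40.647,54.477 58.253,47.184.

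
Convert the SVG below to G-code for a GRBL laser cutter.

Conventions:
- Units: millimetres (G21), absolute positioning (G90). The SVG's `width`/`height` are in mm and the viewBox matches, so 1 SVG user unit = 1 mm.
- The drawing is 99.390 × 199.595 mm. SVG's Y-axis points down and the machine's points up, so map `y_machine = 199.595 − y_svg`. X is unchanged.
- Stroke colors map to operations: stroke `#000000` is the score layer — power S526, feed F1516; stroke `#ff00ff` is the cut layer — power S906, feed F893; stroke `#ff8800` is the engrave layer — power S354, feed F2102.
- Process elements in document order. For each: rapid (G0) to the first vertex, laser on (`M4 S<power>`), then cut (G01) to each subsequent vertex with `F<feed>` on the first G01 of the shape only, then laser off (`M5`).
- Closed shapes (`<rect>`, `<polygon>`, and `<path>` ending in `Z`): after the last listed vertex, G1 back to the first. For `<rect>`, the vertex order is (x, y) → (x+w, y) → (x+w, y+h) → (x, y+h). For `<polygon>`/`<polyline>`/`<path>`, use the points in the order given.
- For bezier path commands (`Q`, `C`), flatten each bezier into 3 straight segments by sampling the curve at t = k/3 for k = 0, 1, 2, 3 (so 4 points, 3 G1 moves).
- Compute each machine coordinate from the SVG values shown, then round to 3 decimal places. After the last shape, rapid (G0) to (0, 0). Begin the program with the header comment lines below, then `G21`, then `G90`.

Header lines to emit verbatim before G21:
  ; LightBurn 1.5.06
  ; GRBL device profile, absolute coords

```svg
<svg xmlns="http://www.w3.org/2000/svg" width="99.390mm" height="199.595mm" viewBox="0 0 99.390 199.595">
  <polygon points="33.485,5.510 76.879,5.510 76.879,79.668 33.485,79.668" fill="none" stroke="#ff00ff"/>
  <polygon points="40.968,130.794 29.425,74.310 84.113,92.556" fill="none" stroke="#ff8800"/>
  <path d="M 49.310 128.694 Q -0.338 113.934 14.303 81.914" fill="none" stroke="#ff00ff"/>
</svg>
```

1 u = 1 mm; y_m = 199.595 − y.

[1] `<polygon>` rectangle, #ff00ff→cut S906 F893: (33.485,194.085) → (76.879,194.085) → (76.879,119.927) → (33.485,119.927) → (33.485,194.085) (closed)

[2] `<polygon>` regular polygon, #ff8800→engrave S354 F2102: (40.968,68.801) → (29.425,125.285) → (84.113,107.039) → (40.968,68.801) (closed)

[3] `<path>` quadratic bezier, #ff00ff→cut S906 F893: (49.310,70.901) → (23.355,82.659) → (11.686,98.252) → (14.303,117.681)

; LightBurn 1.5.06
; GRBL device profile, absolute coords
G21
G90
G0 X33.485 Y194.085
M4 S906
G01 X76.879 Y194.085 F893
G01 X76.879 Y119.927
G01 X33.485 Y119.927
G01 X33.485 Y194.085
M5
G0 X40.968 Y68.801
M4 S354
G01 X29.425 Y125.285 F2102
G01 X84.113 Y107.039
G01 X40.968 Y68.801
M5
G0 X49.310 Y70.901
M4 S906
G01 X23.355 Y82.659 F893
G01 X11.686 Y98.252
G01 X14.303 Y117.681
M5
G0 X0.000 Y0.000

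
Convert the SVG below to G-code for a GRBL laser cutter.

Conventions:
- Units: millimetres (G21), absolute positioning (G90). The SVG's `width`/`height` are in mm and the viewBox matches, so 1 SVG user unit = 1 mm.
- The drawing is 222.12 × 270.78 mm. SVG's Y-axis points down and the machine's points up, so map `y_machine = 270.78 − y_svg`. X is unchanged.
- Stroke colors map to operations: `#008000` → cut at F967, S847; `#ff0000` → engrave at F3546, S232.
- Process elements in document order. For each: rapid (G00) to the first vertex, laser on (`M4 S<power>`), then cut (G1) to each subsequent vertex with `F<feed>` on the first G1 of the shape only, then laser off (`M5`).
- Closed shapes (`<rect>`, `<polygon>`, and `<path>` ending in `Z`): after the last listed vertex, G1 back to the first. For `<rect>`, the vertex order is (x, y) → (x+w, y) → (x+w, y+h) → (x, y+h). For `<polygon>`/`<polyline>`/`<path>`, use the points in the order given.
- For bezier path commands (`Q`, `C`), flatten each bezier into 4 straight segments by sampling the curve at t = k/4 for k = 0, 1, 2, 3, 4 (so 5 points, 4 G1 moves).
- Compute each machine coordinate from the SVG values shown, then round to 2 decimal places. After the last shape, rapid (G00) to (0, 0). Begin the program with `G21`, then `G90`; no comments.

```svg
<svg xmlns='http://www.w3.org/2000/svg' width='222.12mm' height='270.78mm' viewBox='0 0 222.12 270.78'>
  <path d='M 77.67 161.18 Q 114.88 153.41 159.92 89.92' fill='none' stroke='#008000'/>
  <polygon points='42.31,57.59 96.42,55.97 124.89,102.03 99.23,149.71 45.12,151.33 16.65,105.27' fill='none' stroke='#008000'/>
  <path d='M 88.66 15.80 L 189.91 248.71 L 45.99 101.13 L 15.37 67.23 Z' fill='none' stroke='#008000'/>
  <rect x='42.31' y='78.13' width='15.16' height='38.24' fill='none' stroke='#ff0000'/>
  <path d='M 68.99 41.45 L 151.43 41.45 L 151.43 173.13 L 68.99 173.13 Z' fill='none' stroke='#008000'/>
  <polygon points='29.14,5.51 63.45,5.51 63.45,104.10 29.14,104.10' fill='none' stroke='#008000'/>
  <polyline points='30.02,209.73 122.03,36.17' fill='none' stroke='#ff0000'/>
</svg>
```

1 u = 1 mm; y_m = 270.78 − y.

[1] `<path>` quadratic bezier, #008000→cut S847 F967: (77.67,109.60) → (96.76,116.97) → (116.84,131.30) → (137.89,152.60) → (159.92,180.86)

[2] `<polygon>` regular polygon, #008000→cut S847 F967: (42.31,213.19) → (96.42,214.81) → (124.89,168.75) → (99.23,121.07) → (45.12,119.45) → (16.65,165.51) → (42.31,213.19) (closed)

[3] `<path>` closed polygon, #008000→cut S847 F967: (88.66,254.98) → (189.91,22.07) → (45.99,169.65) → (15.37,203.55) → (88.66,254.98) (closed)

[4] `<rect>` rectangle, #ff0000→engrave S232 F3546: (42.31,192.65) → (57.47,192.65) → (57.47,154.41) → (42.31,154.41) → (42.31,192.65) (closed)

[5] `<path>` rectangle, #008000→cut S847 F967: (68.99,229.33) → (151.43,229.33) → (151.43,97.65) → (68.99,97.65) → (68.99,229.33) (closed)

[6] `<polygon>` rectangle, #008000→cut S847 F967: (29.14,265.27) → (63.45,265.27) → (63.45,166.68) → (29.14,166.68) → (29.14,265.27) (closed)

[7] `<polyline>` line segment, #ff0000→engrave S232 F3546: (30.02,61.05) → (122.03,234.61)

G21
G90
G00 X77.67 Y109.60
M4 S847
G1 X96.76 Y116.97 F967
G1 X116.84 Y131.30
G1 X137.89 Y152.60
G1 X159.92 Y180.86
M5
G00 X42.31 Y213.19
M4 S847
G1 X96.42 Y214.81 F967
G1 X124.89 Y168.75
G1 X99.23 Y121.07
G1 X45.12 Y119.45
G1 X16.65 Y165.51
G1 X42.31 Y213.19
M5
G00 X88.66 Y254.98
M4 S847
G1 X189.91 Y22.07 F967
G1 X45.99 Y169.65
G1 X15.37 Y203.55
G1 X88.66 Y254.98
M5
G00 X42.31 Y192.65
M4 S232
G1 X57.47 Y192.65 F3546
G1 X57.47 Y154.41
G1 X42.31 Y154.41
G1 X42.31 Y192.65
M5
G00 X68.99 Y229.33
M4 S847
G1 X151.43 Y229.33 F967
G1 X151.43 Y97.65
G1 X68.99 Y97.65
G1 X68.99 Y229.33
M5
G00 X29.14 Y265.27
M4 S847
G1 X63.45 Y265.27 F967
G1 X63.45 Y166.68
G1 X29.14 Y166.68
G1 X29.14 Y265.27
M5
G00 X30.02 Y61.05
M4 S232
G1 X122.03 Y234.61 F3546
M5
G00 X0.00 Y0.00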